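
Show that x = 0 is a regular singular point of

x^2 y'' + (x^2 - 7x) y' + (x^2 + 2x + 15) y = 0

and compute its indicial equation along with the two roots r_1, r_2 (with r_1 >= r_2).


Divide by x^2 to reach normal form y'' + P_1(x) y' + P_2(x) y = 0 with P_1(x) = 1 - 7/x and P_2(x) = 1 + 2/x + 15/x^2.
x = 0 is a singular point because the y'-coefficient 1 - 7/x has a pole at x = 0 and the y-coefficient 1 + 2/x + 15/x^2 has a pole at x = 0.
It is a regular singular point because x P_1(x) = p(x) = x - 7 and x^2 P_2(x) = q(x) = x^2 + 2x + 15 are polynomials, hence analytic at x = 0.
p(0) = -7,  q(0) = 15.
Indicial equation: r(r-1) + p(0) r + q(0) = 0, i.e. r^2 + (p(0) - 1) r + q(0) = 0, i.e. r^2 - 8 r + 15 = 0.
Discriminant: (-8)^2 - 4(15) = 4, so r = (8 ± 2)/2.
Solving: r_1 = 5, r_2 = 3.

indicial: r^2 - 8 r + 15 = 0; roots r_1 = 5, r_2 = 3


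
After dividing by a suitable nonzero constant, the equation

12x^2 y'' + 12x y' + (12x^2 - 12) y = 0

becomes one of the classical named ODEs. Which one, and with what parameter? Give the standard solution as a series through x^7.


All three coefficients share the factor 12; dividing through by 12 gives  x^2 y'' + x y' + (x^2 - 1) y = 0.
This matches the Bessel equation x^2 y'' + x y' + (x^2 - nu^2) y = 0 with nu^2 = 1, so nu = 1; the solution bounded at x = 0 is J_1(x).
Frobenius at x = 0: indicial roots ±nu; for r = nu the recurrence k(k + 2nu) c_k = -c_{k-2} gives the standard series J_nu(x) = sum_{k>=0} (-1)^k / (k! (k+nu)!) (x/2)^(2k+nu). Evaluate the first 4 terms:
  k = 0: (-1)^0 / (0! * 1! * 2^1) x^1 = 1/(1*1*2) x^1 = (1/2) x^1
  k = 1: (-1)^1 / (1! * 2! * 2^3) x^3 = -1/(1*2*8) x^3 = (-1/16) x^3
  k = 2: (-1)^2 / (2! * 3! * 2^5) x^5 = 1/(2*6*32) x^5 = (1/384) x^5
  k = 3: (-1)^3 / (3! * 4! * 2^7) x^7 = -1/(6*24*128) x^7 = (-1/18432) x^7
Hence J_1(x) = -x^7/18432 + x^5/384 - x^3/16 + x/2 + ....

J_1(x); series = -x^7/18432 + x^5/384 - x^3/16 + x/2


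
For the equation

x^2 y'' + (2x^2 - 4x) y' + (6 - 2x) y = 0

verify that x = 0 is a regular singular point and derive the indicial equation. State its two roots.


Divide by x^2 to reach normal form y'' + P_1(x) y' + P_2(x) y = 0 with P_1(x) = 2 - 4/x and P_2(x) = -2/x + 6/x^2.
x = 0 is a singular point because the y'-coefficient 2 - 4/x has a pole at x = 0 and the y-coefficient -2/x + 6/x^2 has a pole at x = 0.
It is a regular singular point because x P_1(x) = p(x) = 2x - 4 and x^2 P_2(x) = q(x) = 6 - 2x are polynomials, hence analytic at x = 0.
p(0) = -4,  q(0) = 6.
Indicial equation: r(r-1) + p(0) r + q(0) = 0, i.e. r^2 + (p(0) - 1) r + q(0) = 0, i.e. r^2 - 5 r + 6 = 0.
Discriminant: (-5)^2 - 4(6) = 1, so r = (5 ± 1)/2.
Solving: r_1 = 3, r_2 = 2.

indicial: r^2 - 5 r + 6 = 0; roots r_1 = 3, r_2 = 2


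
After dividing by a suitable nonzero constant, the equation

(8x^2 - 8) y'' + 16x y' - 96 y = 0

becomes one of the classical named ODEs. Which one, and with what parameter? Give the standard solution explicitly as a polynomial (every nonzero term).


All three coefficients share the factor -8; dividing through by -8 gives  (1 - x^2) y'' - 2x y' + 12 y = 0.
This matches the Legendre equation (1 - x^2) y'' - 2x y' + n(n+1) y = 0 (note the -2x y' term) with n(n+1) = 12, so n = 3; the polynomial solution is P_3(x).
With y = sum_k a_k x^k, matching x^k gives (k+2)(k+1) a_{k+2} = [k(k+1) - n(n+1)] a_k = (k - 3)(k + 4) a_k. The right side vanishes at k = 3, so the series with the parity of 3 terminates at degree 3.
Standard normalization (P_n(1) = 1): leading coefficient (2n)!/(2^n (n!)^2) = 720/(8*36) = 5/2, so a_3 = 5/2. Work downward with a_k = (k+1)(k+2) a_{k+2} / ((k - 3)(k + 4)):
  a_1 = (2)(3)(5/2) / ((1 - 3)(1 + 4)) = 15/(-10) = -3/2
Hence P_3(x) = 5 x^3/2 - 3 x/2.

P_3(x); series = 5 x^3/2 - 3 x/2


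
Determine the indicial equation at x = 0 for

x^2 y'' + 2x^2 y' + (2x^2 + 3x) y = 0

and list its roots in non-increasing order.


Divide by x^2 to reach normal form y'' + P_1(x) y' + P_2(x) y = 0 with P_1(x) = 2 and P_2(x) = 2 + 3/x.
x = 0 is a singular point because the y-coefficient 2 + 3/x has a pole at x = 0.
It is a regular singular point because x P_1(x) = p(x) = 2x and x^2 P_2(x) = q(x) = 2x^2 + 3x are polynomials, hence analytic at x = 0.
p(0) = 0,  q(0) = 0.
Indicial equation: r(r-1) + p(0) r + q(0) = 0, i.e. r^2 + (p(0) - 1) r + q(0) = 0, i.e. r^2 - 1 r = 0.
Discriminant: (-1)^2 - 4(0) = 1, so r = (1 ± 1)/2.
Solving: r_1 = 1, r_2 = 0.

indicial: r^2 - 1 r = 0; roots r_1 = 1, r_2 = 0


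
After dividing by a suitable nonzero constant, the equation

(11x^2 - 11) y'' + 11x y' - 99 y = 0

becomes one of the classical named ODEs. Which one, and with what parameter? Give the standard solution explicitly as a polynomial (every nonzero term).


All three coefficients share the factor -11; dividing through by -11 gives  (1 - x^2) y'' - x y' + 9 y = 0.
This matches the Chebyshev equation (1 - x^2) y'' - x y' + n^2 y = 0 (note the -x y' term, not -2x y') with n^2 = 9, so n = 3; the polynomial solution is T_3(x).
With y = sum_k a_k x^k, matching x^k gives (k+2)(k+1) a_{k+2} = (k^2 - n^2) a_k = (k - 3)(k + 3) a_k. The right side vanishes at k = 3, so the series with the parity of 3 terminates at degree 3.
Standard normalization: leading coefficient of T_n is 2^(n-1), so a_3 = 2^2 = 4. Work downward with a_k = (k+1)(k+2) a_{k+2} / ((k - 3)(k + 3)):
  a_1 = (2)(3)(4) / ((1 - 3)(1 + 3)) = 24/(-8) = -3
Hence T_3(x) = 4 x^3 - 3 x.

T_3(x); series = 4 x^3 - 3 x


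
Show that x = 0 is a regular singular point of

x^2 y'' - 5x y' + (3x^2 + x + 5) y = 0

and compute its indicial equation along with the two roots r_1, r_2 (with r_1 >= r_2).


Divide by x^2 to reach normal form y'' + P_1(x) y' + P_2(x) y = 0 with P_1(x) = -5/x and P_2(x) = 3 + 1/x + 5/x^2.
x = 0 is a singular point because the y'-coefficient -5/x has a pole at x = 0 and the y-coefficient 3 + 1/x + 5/x^2 has a pole at x = 0.
It is a regular singular point because x P_1(x) = p(x) = -5 and x^2 P_2(x) = q(x) = 3x^2 + x + 5 are polynomials, hence analytic at x = 0.
p(0) = -5,  q(0) = 5.
Indicial equation: r(r-1) + p(0) r + q(0) = 0, i.e. r^2 + (p(0) - 1) r + q(0) = 0, i.e. r^2 - 6 r + 5 = 0.
Discriminant: (-6)^2 - 4(5) = 16, so r = (6 ± 4)/2.
Solving: r_1 = 5, r_2 = 1.

indicial: r^2 - 6 r + 5 = 0; roots r_1 = 5, r_2 = 1


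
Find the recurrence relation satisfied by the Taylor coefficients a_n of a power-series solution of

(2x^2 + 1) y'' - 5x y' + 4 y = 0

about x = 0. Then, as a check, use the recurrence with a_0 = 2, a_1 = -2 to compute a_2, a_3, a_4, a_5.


Substitute y = sum_n a_n x^n.
(1 + 2 x^2) y'' contributes (n+2)(n+1) a_{n+2} + 2 n(n-1) a_n at x^n.
-5 x y'(x) contributes -5 n a_n at x^n.
4 y(x) contributes 4 a_n at x^n.
Matching x^n: (n+2)(n+1) a_{n+2} + (2 n(n-1) - 5 n + 4) a_n = 0.
Thus a_{n+2} = (-2 n(n-1) + 5 n - 4) / ((n+1)(n+2)) * a_n.

Check with a_0 = 2, a_1 = -2 (apply the recurrence for n = 0, 1, 2, 3): a_0 = 2, a_1 = -2, a_2 = -4, a_3 = -1/3, a_4 = -2/3, a_5 = 1/60.

a_(n+2) = (-2 n(n-1) + 5 n - 4) / ((n+1)(n+2)) * a_n; check: a_0 = 2, a_1 = -2, a_2 = -4, a_3 = -1/3, a_4 = -2/3, a_5 = 1/60


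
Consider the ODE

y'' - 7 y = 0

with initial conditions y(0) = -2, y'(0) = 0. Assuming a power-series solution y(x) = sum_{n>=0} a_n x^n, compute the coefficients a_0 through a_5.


Ansatz: y(x) = sum_{n>=0} a_n x^n, so y'(x) = sum_{n>=1} n a_n x^(n-1) and y''(x) = sum_{n>=2} n(n-1) a_n x^(n-2).
Substitute into P(x) y'' + Q(x) y' + R(x) y = 0 with P(x) = 1, Q(x) = 0, R(x) = -7, and match powers of x.
Initial conditions: a_0 = -2, a_1 = 0.
Setting the coefficient of each power of x to zero and solving order by order (substituting the coefficients already found):
  x^0: 2 a_2 - 7 a_0 = 0  ->  2 a_2 = 7 a_0 = -14  ->  a_2 = -7
  x^1: 6 a_3 - 7 a_1 = 0  ->  6 a_3 = 7 a_1 = 0  ->  a_3 = 0
  x^2: 12 a_4 - 7 a_2 = 0  ->  12 a_4 = 7 a_2 = -49  ->  a_4 = -49/12
  x^3: 20 a_5 - 7 a_3 = 0  ->  20 a_5 = 7 a_3 = 0  ->  a_5 = 0
Truncated series: y(x) = -2 - 7 x^2 - (49/12) x^4 + O(x^6).

a_0 = -2; a_1 = 0; a_2 = -7; a_3 = 0; a_4 = -49/12; a_5 = 0


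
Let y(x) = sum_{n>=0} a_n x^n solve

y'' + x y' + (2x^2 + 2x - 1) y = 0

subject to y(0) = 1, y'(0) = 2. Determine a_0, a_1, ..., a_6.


Ansatz: y(x) = sum_{n>=0} a_n x^n, so y'(x) = sum_{n>=1} n a_n x^(n-1) and y''(x) = sum_{n>=2} n(n-1) a_n x^(n-2).
Substitute into P(x) y'' + Q(x) y' + R(x) y = 0 with P(x) = 1, Q(x) = x, R(x) = 2x^2 + 2x - 1, and match powers of x.
Initial conditions: a_0 = 1, a_1 = 2.
Setting the coefficient of each power of x to zero and solving order by order (substituting the coefficients already found):
  x^0: 2 a_2 - a_0 = 0  ->  2 a_2 = a_0 = 1  ->  a_2 = 1/2
  x^1: 6 a_3 + 2 a_0 = 0  ->  6 a_3 = -2 a_0 = -2  ->  a_3 = -1/3
  x^2: 12 a_4 + a_2 + 2 a_1 + 2 a_0 = 0  ->  12 a_4 = -a_2 - 2 a_1 - 2 a_0 = -13/2  ->  a_4 = -13/24
  x^3: 20 a_5 + 2 a_3 + 2 a_2 + 2 a_1 = 0  ->  20 a_5 = -2 a_3 - 2 a_2 - 2 a_1 = -13/3  ->  a_5 = -13/60
  x^4: 30 a_6 + 3 a_4 + 2 a_3 + 2 a_2 = 0  ->  30 a_6 = -3 a_4 - 2 a_3 - 2 a_2 = 31/24  ->  a_6 = 31/720
Truncated series: y(x) = 1 + 2 x + (1/2) x^2 - (1/3) x^3 - (13/24) x^4 - (13/60) x^5 + (31/720) x^6 + O(x^7).

a_0 = 1; a_1 = 2; a_2 = 1/2; a_3 = -1/3; a_4 = -13/24; a_5 = -13/60; a_6 = 31/720


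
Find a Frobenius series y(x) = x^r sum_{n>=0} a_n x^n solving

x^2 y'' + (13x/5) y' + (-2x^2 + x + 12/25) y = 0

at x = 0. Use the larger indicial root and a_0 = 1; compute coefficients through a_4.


Write in Frobenius form y'' + (p(x)/x) y' + (q(x)/x^2) y = 0:
  p(x) = 13/5,  q(x) = -2x^2 + x + 12/25.
Indicial equation: r(r-1) + (13/5) r + (12/25) = 0 -> roots r_1 = -2/5, r_2 = -6/5.
Take r = r_1 = -2/5. Let y(x) = x^r sum_{n>=0} a_n x^n with a_0 = 1.
Substitute y = x^r sum a_n x^n and match x^{r+n}. The recurrence is
  D(n) a_n + 1 a_{n-1} - 2 a_{n-2} = 0,  where D(n) = (r+n)(r+n-1) + (13/5)(r+n) + (12/25).
  a_n = [-1 a_{n-1} + 2 a_{n-2}] / D(n).
Since the indicial polynomial factors as (r - r_1)(r - r_2), D(n) = (r_1 + n - r_1)(r_1 + n - r_2) = n(n + 4/5).
Evaluating step by step (a_0 = 1):
  n = 1: D(1) = 1(1 + 4/5) = 9/5; numerator = -1(1) = -1; a_1 = (-1)/(9/5) = -5/9
  n = 2: D(2) = 2(2 + 4/5) = 28/5; numerator = -1(-5/9) + 2(1) = 23/9; a_2 = (23/9)/(28/5) = 115/252
  n = 3: D(3) = 3(3 + 4/5) = 57/5; numerator = -1(115/252) + 2(-5/9) = -395/252; a_3 = (-395/252)/(57/5) = -1975/14364
  n = 4: D(4) = 4(4 + 4/5) = 96/5; numerator = -1(-1975/14364) + 2(115/252) = 2155/2052; a_4 = (2155/2052)/(96/5) = 10775/196992

r = -2/5; a_0 = 1; a_1 = -5/9; a_2 = 115/252; a_3 = -1975/14364; a_4 = 10775/196992


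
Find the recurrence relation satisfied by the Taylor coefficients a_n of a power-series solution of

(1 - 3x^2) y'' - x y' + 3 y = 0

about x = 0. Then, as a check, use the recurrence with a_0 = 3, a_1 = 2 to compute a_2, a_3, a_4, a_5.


Substitute y = sum_n a_n x^n.
(1 - 3 x^2) y'' contributes (n+2)(n+1) a_{n+2} - 3 n(n-1) a_n at x^n.
-x y'(x) contributes -n a_n at x^n.
3 y(x) contributes 3 a_n at x^n.
Matching x^n: (n+2)(n+1) a_{n+2} + (-3 n(n-1) - n + 3) a_n = 0.
Thus a_{n+2} = (3 n(n-1) + n - 3) / ((n+1)(n+2)) * a_n.

Check with a_0 = 3, a_1 = 2 (apply the recurrence for n = 0, 1, 2, 3): a_0 = 3, a_1 = 2, a_2 = -9/2, a_3 = -2/3, a_4 = -15/8, a_5 = -3/5.

a_(n+2) = (3 n(n-1) + n - 3) / ((n+1)(n+2)) * a_n; check: a_0 = 3, a_1 = 2, a_2 = -9/2, a_3 = -2/3, a_4 = -15/8, a_5 = -3/5


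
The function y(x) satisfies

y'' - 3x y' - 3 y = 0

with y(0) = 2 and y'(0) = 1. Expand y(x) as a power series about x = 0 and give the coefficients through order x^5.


Ansatz: y(x) = sum_{n>=0} a_n x^n, so y'(x) = sum_{n>=1} n a_n x^(n-1) and y''(x) = sum_{n>=2} n(n-1) a_n x^(n-2).
Substitute into P(x) y'' + Q(x) y' + R(x) y = 0 with P(x) = 1, Q(x) = -3x, R(x) = -3, and match powers of x.
Initial conditions: a_0 = 2, a_1 = 1.
Setting the coefficient of each power of x to zero and solving order by order (substituting the coefficients already found):
  x^0: 2 a_2 - 3 a_0 = 0  ->  2 a_2 = 3 a_0 = 6  ->  a_2 = 3
  x^1: 6 a_3 - 6 a_1 = 0  ->  6 a_3 = 6 a_1 = 6  ->  a_3 = 1
  x^2: 12 a_4 - 9 a_2 = 0  ->  12 a_4 = 9 a_2 = 27  ->  a_4 = 9/4
  x^3: 20 a_5 - 12 a_3 = 0  ->  20 a_5 = 12 a_3 = 12  ->  a_5 = 3/5
Truncated series: y(x) = 2 + x + 3 x^2 + x^3 + (9/4) x^4 + (3/5) x^5 + O(x^6).

a_0 = 2; a_1 = 1; a_2 = 3; a_3 = 1; a_4 = 9/4; a_5 = 3/5


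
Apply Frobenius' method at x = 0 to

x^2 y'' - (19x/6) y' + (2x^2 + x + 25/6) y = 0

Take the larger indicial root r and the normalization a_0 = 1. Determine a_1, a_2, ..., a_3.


Write in Frobenius form y'' + (p(x)/x) y' + (q(x)/x^2) y = 0:
  p(x) = -19/6,  q(x) = 2x^2 + x + 25/6.
Indicial equation: r(r-1) + (-19/6) r + (25/6) = 0 -> roots r_1 = 5/2, r_2 = 5/3.
Take r = r_1 = 5/2. Let y(x) = x^r sum_{n>=0} a_n x^n with a_0 = 1.
Substitute y = x^r sum a_n x^n and match x^{r+n}. The recurrence is
  D(n) a_n + 1 a_{n-1} + 2 a_{n-2} = 0,  where D(n) = (r+n)(r+n-1) + (-19/6)(r+n) + (25/6).
  a_n = [-1 a_{n-1} - 2 a_{n-2}] / D(n).
Since the indicial polynomial factors as (r - r_1)(r - r_2), D(n) = (r_1 + n - r_1)(r_1 + n - r_2) = n(n + 5/6).
Evaluating step by step (a_0 = 1):
  n = 1: D(1) = 1(1 + 5/6) = 11/6; numerator = -1(1) = -1; a_1 = (-1)/(11/6) = -6/11
  n = 2: D(2) = 2(2 + 5/6) = 17/3; numerator = -1(-6/11) - 2(1) = -16/11; a_2 = (-16/11)/(17/3) = -48/187
  n = 3: D(3) = 3(3 + 5/6) = 23/2; numerator = -1(-48/187) - 2(-6/11) = 252/187; a_3 = (252/187)/(23/2) = 504/4301

r = 5/2; a_0 = 1; a_1 = -6/11; a_2 = -48/187; a_3 = 504/4301


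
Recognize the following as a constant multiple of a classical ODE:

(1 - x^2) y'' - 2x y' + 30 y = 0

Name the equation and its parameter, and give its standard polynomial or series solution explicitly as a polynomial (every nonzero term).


The equation is already in a standard form:  (1 - x^2) y'' - 2x y' + 30 y = 0.
This matches the Legendre equation (1 - x^2) y'' - 2x y' + n(n+1) y = 0 (note the -2x y' term) with n(n+1) = 30, so n = 5; the polynomial solution is P_5(x).
With y = sum_k a_k x^k, matching x^k gives (k+2)(k+1) a_{k+2} = [k(k+1) - n(n+1)] a_k = (k - 5)(k + 6) a_k. The right side vanishes at k = 5, so the series with the parity of 5 terminates at degree 5.
Standard normalization (P_n(1) = 1): leading coefficient (2n)!/(2^n (n!)^2) = 3628800/(32*14400) = 63/8, so a_5 = 63/8. Work downward with a_k = (k+1)(k+2) a_{k+2} / ((k - 5)(k + 6)):
  a_3 = (4)(5)(63/8) / ((3 - 5)(3 + 6)) = (315/2)/(-18) = -35/4
  a_1 = (2)(3)(-35/4) / ((1 - 5)(1 + 6)) = (-105/2)/(-28) = 15/8
Hence P_5(x) = 63 x^5/8 - 35 x^3/4 + 15 x/8.

P_5(x); series = 63 x^5/8 - 35 x^3/4 + 15 x/8


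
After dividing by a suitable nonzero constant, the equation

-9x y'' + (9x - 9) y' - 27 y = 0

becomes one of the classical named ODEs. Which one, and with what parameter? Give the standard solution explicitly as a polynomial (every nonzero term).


All three coefficients share the factor -9; dividing through by -9 gives  x y'' + (1 - x) y' + 3 y = 0.
This matches the Laguerre equation x y'' + (1 - x) y' + n y = 0 with n = 3; the polynomial solution is L_3(x).
With y = sum_k a_k x^k, matching x^k gives (k+1)k a_{k+1} + (k+1) a_{k+1} - k a_k + n a_k = 0, i.e. (k+1)^2 a_{k+1} = (k - n) a_k = (k - 3) a_k. The right side vanishes at k = 3, so the series terminates at degree 3.
Standard normalization L_n(0) = 1 gives a_0 = 1. Work upward with a_{k+1} = (k - 3) a_k / (k+1)^2:
  a_1 = (0 - 3)(1) / 1^2 = -3/1 = -3
  a_2 = (1 - 3)(-3) / 2^2 = 6/4 = 3/2
  a_3 = (2 - 3)(3/2) / 3^2 = (-3/2)/9 = -1/6
Hence L_3(x) = -x^3/6 + 3 x^2/2 - 3 x + 1.

L_3(x); series = -x^3/6 + 3 x^2/2 - 3 x + 1


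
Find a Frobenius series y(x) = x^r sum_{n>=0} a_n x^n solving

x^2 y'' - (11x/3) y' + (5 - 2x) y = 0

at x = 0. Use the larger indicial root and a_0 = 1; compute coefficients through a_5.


Write in Frobenius form y'' + (p(x)/x) y' + (q(x)/x^2) y = 0:
  p(x) = -11/3,  q(x) = 5 - 2x.
Indicial equation: r(r-1) + (-11/3) r + (5) = 0 -> roots r_1 = 3, r_2 = 5/3.
Take r = r_1 = 3. Let y(x) = x^r sum_{n>=0} a_n x^n with a_0 = 1.
Substitute y = x^r sum a_n x^n and match x^{r+n}. The recurrence is
  D(n) a_n - 2 a_{n-1} = 0,  where D(n) = (r+n)(r+n-1) + (-11/3)(r+n) + (5).
  a_n = 2 / D(n) * a_{n-1}.
Since the indicial polynomial factors as (r - r_1)(r - r_2), D(n) = (r_1 + n - r_1)(r_1 + n - r_2) = n(n + 4/3).
Evaluating step by step (a_0 = 1):
  n = 1: D(1) = 1(1 + 4/3) = 7/3; numerator = 2(1) = 2; a_1 = (2)/(7/3) = 6/7
  n = 2: D(2) = 2(2 + 4/3) = 20/3; numerator = 2(6/7) = 12/7; a_2 = (12/7)/(20/3) = 9/35
  n = 3: D(3) = 3(3 + 4/3) = 13; numerator = 2(9/35) = 18/35; a_3 = (18/35)/(13) = 18/455
  n = 4: D(4) = 4(4 + 4/3) = 64/3; numerator = 2(18/455) = 36/455; a_4 = (36/455)/(64/3) = 27/7280
  n = 5: D(5) = 5(5 + 4/3) = 95/3; numerator = 2(27/7280) = 27/3640; a_5 = (27/3640)/(95/3) = 81/345800

r = 3; a_0 = 1; a_1 = 6/7; a_2 = 9/35; a_3 = 18/455; a_4 = 27/7280; a_5 = 81/345800


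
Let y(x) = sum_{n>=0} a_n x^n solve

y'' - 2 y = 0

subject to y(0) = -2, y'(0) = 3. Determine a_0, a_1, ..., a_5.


Ansatz: y(x) = sum_{n>=0} a_n x^n, so y'(x) = sum_{n>=1} n a_n x^(n-1) and y''(x) = sum_{n>=2} n(n-1) a_n x^(n-2).
Substitute into P(x) y'' + Q(x) y' + R(x) y = 0 with P(x) = 1, Q(x) = 0, R(x) = -2, and match powers of x.
Initial conditions: a_0 = -2, a_1 = 3.
Setting the coefficient of each power of x to zero and solving order by order (substituting the coefficients already found):
  x^0: 2 a_2 - 2 a_0 = 0  ->  2 a_2 = 2 a_0 = -4  ->  a_2 = -2
  x^1: 6 a_3 - 2 a_1 = 0  ->  6 a_3 = 2 a_1 = 6  ->  a_3 = 1
  x^2: 12 a_4 - 2 a_2 = 0  ->  12 a_4 = 2 a_2 = -4  ->  a_4 = -1/3
  x^3: 20 a_5 - 2 a_3 = 0  ->  20 a_5 = 2 a_3 = 2  ->  a_5 = 1/10
Truncated series: y(x) = -2 + 3 x - 2 x^2 + x^3 - (1/3) x^4 + (1/10) x^5 + O(x^6).

a_0 = -2; a_1 = 3; a_2 = -2; a_3 = 1; a_4 = -1/3; a_5 = 1/10


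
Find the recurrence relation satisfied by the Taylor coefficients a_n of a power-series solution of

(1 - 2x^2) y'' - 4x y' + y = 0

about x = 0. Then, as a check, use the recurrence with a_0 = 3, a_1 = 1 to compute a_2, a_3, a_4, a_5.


Substitute y = sum_n a_n x^n.
(1 - 2 x^2) y'' contributes (n+2)(n+1) a_{n+2} - 2 n(n-1) a_n at x^n.
-4 x y'(x) contributes -4 n a_n at x^n.
y(x) contributes 1 a_n at x^n.
Matching x^n: (n+2)(n+1) a_{n+2} + (-2 n(n-1) - 4 n + 1) a_n = 0.
Thus a_{n+2} = (2 n(n-1) + 4 n - 1) / ((n+1)(n+2)) * a_n.

Check with a_0 = 3, a_1 = 1 (apply the recurrence for n = 0, 1, 2, 3): a_0 = 3, a_1 = 1, a_2 = -3/2, a_3 = 1/2, a_4 = -11/8, a_5 = 23/40.

a_(n+2) = (2 n(n-1) + 4 n - 1) / ((n+1)(n+2)) * a_n; check: a_0 = 3, a_1 = 1, a_2 = -3/2, a_3 = 1/2, a_4 = -11/8, a_5 = 23/40


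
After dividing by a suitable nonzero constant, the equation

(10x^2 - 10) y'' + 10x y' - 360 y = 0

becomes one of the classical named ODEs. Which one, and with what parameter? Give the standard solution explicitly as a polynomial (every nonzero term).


All three coefficients share the factor -10; dividing through by -10 gives  (1 - x^2) y'' - x y' + 36 y = 0.
This matches the Chebyshev equation (1 - x^2) y'' - x y' + n^2 y = 0 (note the -x y' term, not -2x y') with n^2 = 36, so n = 6; the polynomial solution is T_6(x).
With y = sum_k a_k x^k, matching x^k gives (k+2)(k+1) a_{k+2} = (k^2 - n^2) a_k = (k - 6)(k + 6) a_k. The right side vanishes at k = 6, so the series with the parity of 6 terminates at degree 6.
Standard normalization: leading coefficient of T_n is 2^(n-1), so a_6 = 2^5 = 32. Work downward with a_k = (k+1)(k+2) a_{k+2} / ((k - 6)(k + 6)):
  a_4 = (5)(6)(32) / ((4 - 6)(4 + 6)) = 960/(-20) = -48
  a_2 = (3)(4)(-48) / ((2 - 6)(2 + 6)) = -576/(-32) = 18
  a_0 = (1)(2)(18) / ((0 - 6)(0 + 6)) = 36/(-36) = -1
Hence T_6(x) = 32 x^6 - 48 x^4 + 18 x^2 - 1.

T_6(x); series = 32 x^6 - 48 x^4 + 18 x^2 - 1


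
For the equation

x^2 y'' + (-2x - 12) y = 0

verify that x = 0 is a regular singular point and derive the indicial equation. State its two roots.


Divide by x^2 to reach normal form y'' + P_1(x) y' + P_2(x) y = 0 with P_1(x) = 0 and P_2(x) = -2/x - 12/x^2.
x = 0 is a singular point because the y-coefficient -2/x - 12/x^2 has a pole at x = 0.
It is a regular singular point because x P_1(x) = p(x) = 0 and x^2 P_2(x) = q(x) = -2x - 12 are polynomials, hence analytic at x = 0.
p(0) = 0,  q(0) = -12.
Indicial equation: r(r-1) + p(0) r + q(0) = 0, i.e. r^2 + (p(0) - 1) r + q(0) = 0, i.e. r^2 - 1 r - 12 = 0.
Discriminant: (-1)^2 - 4(-12) = 49, so r = (1 ± 7)/2.
Solving: r_1 = 4, r_2 = -3.

indicial: r^2 - 1 r - 12 = 0; roots r_1 = 4, r_2 = -3


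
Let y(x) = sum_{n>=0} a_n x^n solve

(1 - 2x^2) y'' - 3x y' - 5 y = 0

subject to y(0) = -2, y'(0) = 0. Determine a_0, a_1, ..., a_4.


Ansatz: y(x) = sum_{n>=0} a_n x^n, so y'(x) = sum_{n>=1} n a_n x^(n-1) and y''(x) = sum_{n>=2} n(n-1) a_n x^(n-2).
Substitute into P(x) y'' + Q(x) y' + R(x) y = 0 with P(x) = 1 - 2x^2, Q(x) = -3x, R(x) = -5, and match powers of x.
Initial conditions: a_0 = -2, a_1 = 0.
Setting the coefficient of each power of x to zero and solving order by order (substituting the coefficients already found):
  x^0: 2 a_2 - 5 a_0 = 0  ->  2 a_2 = 5 a_0 = -10  ->  a_2 = -5
  x^1: 6 a_3 - 8 a_1 = 0  ->  6 a_3 = 8 a_1 = 0  ->  a_3 = 0
  x^2: 12 a_4 - 15 a_2 = 0  ->  12 a_4 = 15 a_2 = -75  ->  a_4 = -25/4
Truncated series: y(x) = -2 - 5 x^2 - (25/4) x^4 + O(x^5).

a_0 = -2; a_1 = 0; a_2 = -5; a_3 = 0; a_4 = -25/4


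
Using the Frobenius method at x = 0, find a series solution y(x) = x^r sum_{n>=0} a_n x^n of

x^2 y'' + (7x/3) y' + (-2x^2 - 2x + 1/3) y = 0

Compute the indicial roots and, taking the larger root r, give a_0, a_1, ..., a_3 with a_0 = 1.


Write in Frobenius form y'' + (p(x)/x) y' + (q(x)/x^2) y = 0:
  p(x) = 7/3,  q(x) = -2x^2 - 2x + 1/3.
Indicial equation: r(r-1) + (7/3) r + (1/3) = 0 -> roots r_1 = -1/3, r_2 = -1.
Take r = r_1 = -1/3. Let y(x) = x^r sum_{n>=0} a_n x^n with a_0 = 1.
Substitute y = x^r sum a_n x^n and match x^{r+n}. The recurrence is
  D(n) a_n - 2 a_{n-1} - 2 a_{n-2} = 0,  where D(n) = (r+n)(r+n-1) + (7/3)(r+n) + (1/3).
  a_n = [2 a_{n-1} + 2 a_{n-2}] / D(n).
Since the indicial polynomial factors as (r - r_1)(r - r_2), D(n) = (r_1 + n - r_1)(r_1 + n - r_2) = n(n + 2/3).
Evaluating step by step (a_0 = 1):
  n = 1: D(1) = 1(1 + 2/3) = 5/3; numerator = 2(1) = 2; a_1 = (2)/(5/3) = 6/5
  n = 2: D(2) = 2(2 + 2/3) = 16/3; numerator = 2(6/5) + 2(1) = 22/5; a_2 = (22/5)/(16/3) = 33/40
  n = 3: D(3) = 3(3 + 2/3) = 11; numerator = 2(33/40) + 2(6/5) = 81/20; a_3 = (81/20)/(11) = 81/220

r = -1/3; a_0 = 1; a_1 = 6/5; a_2 = 33/40; a_3 = 81/220


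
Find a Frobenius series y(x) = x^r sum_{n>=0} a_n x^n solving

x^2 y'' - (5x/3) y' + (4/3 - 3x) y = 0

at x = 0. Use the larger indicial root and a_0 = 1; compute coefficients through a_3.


Write in Frobenius form y'' + (p(x)/x) y' + (q(x)/x^2) y = 0:
  p(x) = -5/3,  q(x) = 4/3 - 3x.
Indicial equation: r(r-1) + (-5/3) r + (4/3) = 0 -> roots r_1 = 2, r_2 = 2/3.
Take r = r_1 = 2. Let y(x) = x^r sum_{n>=0} a_n x^n with a_0 = 1.
Substitute y = x^r sum a_n x^n and match x^{r+n}. The recurrence is
  D(n) a_n - 3 a_{n-1} = 0,  where D(n) = (r+n)(r+n-1) + (-5/3)(r+n) + (4/3).
  a_n = 3 / D(n) * a_{n-1}.
Since the indicial polynomial factors as (r - r_1)(r - r_2), D(n) = (r_1 + n - r_1)(r_1 + n - r_2) = n(n + 4/3).
Evaluating step by step (a_0 = 1):
  n = 1: D(1) = 1(1 + 4/3) = 7/3; numerator = 3(1) = 3; a_1 = (3)/(7/3) = 9/7
  n = 2: D(2) = 2(2 + 4/3) = 20/3; numerator = 3(9/7) = 27/7; a_2 = (27/7)/(20/3) = 81/140
  n = 3: D(3) = 3(3 + 4/3) = 13; numerator = 3(81/140) = 243/140; a_3 = (243/140)/(13) = 243/1820

r = 2; a_0 = 1; a_1 = 9/7; a_2 = 81/140; a_3 = 243/1820


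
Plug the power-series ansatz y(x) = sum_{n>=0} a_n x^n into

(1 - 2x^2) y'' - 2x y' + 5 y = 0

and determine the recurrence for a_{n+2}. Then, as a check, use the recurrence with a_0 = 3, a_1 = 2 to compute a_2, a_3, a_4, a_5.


Substitute y = sum_n a_n x^n.
(1 - 2 x^2) y'' contributes (n+2)(n+1) a_{n+2} - 2 n(n-1) a_n at x^n.
-2 x y'(x) contributes -2 n a_n at x^n.
5 y(x) contributes 5 a_n at x^n.
Matching x^n: (n+2)(n+1) a_{n+2} + (-2 n(n-1) - 2 n + 5) a_n = 0.
Thus a_{n+2} = (2 n(n-1) + 2 n - 5) / ((n+1)(n+2)) * a_n.

Check with a_0 = 3, a_1 = 2 (apply the recurrence for n = 0, 1, 2, 3): a_0 = 3, a_1 = 2, a_2 = -15/2, a_3 = -1, a_4 = -15/8, a_5 = -13/20.

a_(n+2) = (2 n(n-1) + 2 n - 5) / ((n+1)(n+2)) * a_n; check: a_0 = 3, a_1 = 2, a_2 = -15/2, a_3 = -1, a_4 = -15/8, a_5 = -13/20


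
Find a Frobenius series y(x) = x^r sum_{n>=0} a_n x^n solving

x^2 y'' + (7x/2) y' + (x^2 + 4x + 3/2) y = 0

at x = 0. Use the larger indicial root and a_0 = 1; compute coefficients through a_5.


Write in Frobenius form y'' + (p(x)/x) y' + (q(x)/x^2) y = 0:
  p(x) = 7/2,  q(x) = x^2 + 4x + 3/2.
Indicial equation: r(r-1) + (7/2) r + (3/2) = 0 -> roots r_1 = -1, r_2 = -3/2.
Take r = r_1 = -1. Let y(x) = x^r sum_{n>=0} a_n x^n with a_0 = 1.
Substitute y = x^r sum a_n x^n and match x^{r+n}. The recurrence is
  D(n) a_n + 4 a_{n-1} + 1 a_{n-2} = 0,  where D(n) = (r+n)(r+n-1) + (7/2)(r+n) + (3/2).
  a_n = [-4 a_{n-1} - 1 a_{n-2}] / D(n).
Since the indicial polynomial factors as (r - r_1)(r - r_2), D(n) = (r_1 + n - r_1)(r_1 + n - r_2) = n(n + 1/2).
Evaluating step by step (a_0 = 1):
  n = 1: D(1) = 1(1 + 1/2) = 3/2; numerator = -4(1) = -4; a_1 = (-4)/(3/2) = -8/3
  n = 2: D(2) = 2(2 + 1/2) = 5; numerator = -4(-8/3) - 1(1) = 29/3; a_2 = (29/3)/(5) = 29/15
  n = 3: D(3) = 3(3 + 1/2) = 21/2; numerator = -4(29/15) - 1(-8/3) = -76/15; a_3 = (-76/15)/(21/2) = -152/315
  n = 4: D(4) = 4(4 + 1/2) = 18; numerator = -4(-152/315) - 1(29/15) = -1/315; a_4 = (-1/315)/(18) = -1/5670
  n = 5: D(5) = 5(5 + 1/2) = 55/2; numerator = -4(-1/5670) - 1(-152/315) = 274/567; a_5 = (274/567)/(55/2) = 548/31185

r = -1; a_0 = 1; a_1 = -8/3; a_2 = 29/15; a_3 = -152/315; a_4 = -1/5670; a_5 = 548/31185


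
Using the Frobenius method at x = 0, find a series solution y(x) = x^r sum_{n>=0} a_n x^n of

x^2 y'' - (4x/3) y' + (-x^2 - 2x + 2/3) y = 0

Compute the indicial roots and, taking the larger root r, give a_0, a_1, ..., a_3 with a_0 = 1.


Write in Frobenius form y'' + (p(x)/x) y' + (q(x)/x^2) y = 0:
  p(x) = -4/3,  q(x) = -x^2 - 2x + 2/3.
Indicial equation: r(r-1) + (-4/3) r + (2/3) = 0 -> roots r_1 = 2, r_2 = 1/3.
Take r = r_1 = 2. Let y(x) = x^r sum_{n>=0} a_n x^n with a_0 = 1.
Substitute y = x^r sum a_n x^n and match x^{r+n}. The recurrence is
  D(n) a_n - 2 a_{n-1} - 1 a_{n-2} = 0,  where D(n) = (r+n)(r+n-1) + (-4/3)(r+n) + (2/3).
  a_n = [2 a_{n-1} + 1 a_{n-2}] / D(n).
Since the indicial polynomial factors as (r - r_1)(r - r_2), D(n) = (r_1 + n - r_1)(r_1 + n - r_2) = n(n + 5/3).
Evaluating step by step (a_0 = 1):
  n = 1: D(1) = 1(1 + 5/3) = 8/3; numerator = 2(1) = 2; a_1 = (2)/(8/3) = 3/4
  n = 2: D(2) = 2(2 + 5/3) = 22/3; numerator = 2(3/4) + 1(1) = 5/2; a_2 = (5/2)/(22/3) = 15/44
  n = 3: D(3) = 3(3 + 5/3) = 14; numerator = 2(15/44) + 1(3/4) = 63/44; a_3 = (63/44)/(14) = 9/88

r = 2; a_0 = 1; a_1 = 3/4; a_2 = 15/44; a_3 = 9/88


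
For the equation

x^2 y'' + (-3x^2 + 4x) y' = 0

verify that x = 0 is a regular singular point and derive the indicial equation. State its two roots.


Divide by x^2 to reach normal form y'' + P_1(x) y' + P_2(x) y = 0 with P_1(x) = -3 + 4/x and P_2(x) = 0.
x = 0 is a singular point because the y'-coefficient -3 + 4/x has a pole at x = 0.
It is a regular singular point because x P_1(x) = p(x) = 4 - 3x and x^2 P_2(x) = q(x) = 0 are polynomials, hence analytic at x = 0.
p(0) = 4,  q(0) = 0.
Indicial equation: r(r-1) + p(0) r + q(0) = 0, i.e. r^2 + (p(0) - 1) r + q(0) = 0, i.e. r^2 + 3 r = 0.
Discriminant: (3)^2 - 4(0) = 9, so r = (-3 ± 3)/2.
Solving: r_1 = 0, r_2 = -3.

indicial: r^2 + 3 r = 0; roots r_1 = 0, r_2 = -3


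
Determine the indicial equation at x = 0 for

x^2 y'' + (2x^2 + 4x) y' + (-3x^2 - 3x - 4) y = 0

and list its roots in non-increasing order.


Divide by x^2 to reach normal form y'' + P_1(x) y' + P_2(x) y = 0 with P_1(x) = 2 + 4/x and P_2(x) = -3 - 3/x - 4/x^2.
x = 0 is a singular point because the y'-coefficient 2 + 4/x has a pole at x = 0 and the y-coefficient -3 - 3/x - 4/x^2 has a pole at x = 0.
It is a regular singular point because x P_1(x) = p(x) = 2x + 4 and x^2 P_2(x) = q(x) = -3x^2 - 3x - 4 are polynomials, hence analytic at x = 0.
p(0) = 4,  q(0) = -4.
Indicial equation: r(r-1) + p(0) r + q(0) = 0, i.e. r^2 + (p(0) - 1) r + q(0) = 0, i.e. r^2 + 3 r - 4 = 0.
Discriminant: (3)^2 - 4(-4) = 25, so r = (-3 ± 5)/2.
Solving: r_1 = 1, r_2 = -4.

indicial: r^2 + 3 r - 4 = 0; roots r_1 = 1, r_2 = -4


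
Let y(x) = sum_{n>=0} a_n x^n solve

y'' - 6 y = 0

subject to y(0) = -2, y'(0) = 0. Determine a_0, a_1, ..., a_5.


Ansatz: y(x) = sum_{n>=0} a_n x^n, so y'(x) = sum_{n>=1} n a_n x^(n-1) and y''(x) = sum_{n>=2} n(n-1) a_n x^(n-2).
Substitute into P(x) y'' + Q(x) y' + R(x) y = 0 with P(x) = 1, Q(x) = 0, R(x) = -6, and match powers of x.
Initial conditions: a_0 = -2, a_1 = 0.
Setting the coefficient of each power of x to zero and solving order by order (substituting the coefficients already found):
  x^0: 2 a_2 - 6 a_0 = 0  ->  2 a_2 = 6 a_0 = -12  ->  a_2 = -6
  x^1: 6 a_3 - 6 a_1 = 0  ->  6 a_3 = 6 a_1 = 0  ->  a_3 = 0
  x^2: 12 a_4 - 6 a_2 = 0  ->  12 a_4 = 6 a_2 = -36  ->  a_4 = -3
  x^3: 20 a_5 - 6 a_3 = 0  ->  20 a_5 = 6 a_3 = 0  ->  a_5 = 0
Truncated series: y(x) = -2 - 6 x^2 - 3 x^4 + O(x^6).

a_0 = -2; a_1 = 0; a_2 = -6; a_3 = 0; a_4 = -3; a_5 = 0


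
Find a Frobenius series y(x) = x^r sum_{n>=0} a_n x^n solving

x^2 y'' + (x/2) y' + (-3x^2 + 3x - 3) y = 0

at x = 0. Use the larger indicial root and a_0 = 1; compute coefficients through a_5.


Write in Frobenius form y'' + (p(x)/x) y' + (q(x)/x^2) y = 0:
  p(x) = 1/2,  q(x) = -3x^2 + 3x - 3.
Indicial equation: r(r-1) + (1/2) r + (-3) = 0 -> roots r_1 = 2, r_2 = -3/2.
Take r = r_1 = 2. Let y(x) = x^r sum_{n>=0} a_n x^n with a_0 = 1.
Substitute y = x^r sum a_n x^n and match x^{r+n}. The recurrence is
  D(n) a_n + 3 a_{n-1} - 3 a_{n-2} = 0,  where D(n) = (r+n)(r+n-1) + (1/2)(r+n) + (-3).
  a_n = [-3 a_{n-1} + 3 a_{n-2}] / D(n).
Since the indicial polynomial factors as (r - r_1)(r - r_2), D(n) = (r_1 + n - r_1)(r_1 + n - r_2) = n(n + 7/2).
Evaluating step by step (a_0 = 1):
  n = 1: D(1) = 1(1 + 7/2) = 9/2; numerator = -3(1) = -3; a_1 = (-3)/(9/2) = -2/3
  n = 2: D(2) = 2(2 + 7/2) = 11; numerator = -3(-2/3) + 3(1) = 5; a_2 = (5)/(11) = 5/11
  n = 3: D(3) = 3(3 + 7/2) = 39/2; numerator = -3(5/11) + 3(-2/3) = -37/11; a_3 = (-37/11)/(39/2) = -74/429
  n = 4: D(4) = 4(4 + 7/2) = 30; numerator = -3(-74/429) + 3(5/11) = 269/143; a_4 = (269/143)/(30) = 269/4290
  n = 5: D(5) = 5(5 + 7/2) = 85/2; numerator = -3(269/4290) + 3(-74/429) = -1009/1430; a_5 = (-1009/1430)/(85/2) = -1009/60775

r = 2; a_0 = 1; a_1 = -2/3; a_2 = 5/11; a_3 = -74/429; a_4 = 269/4290; a_5 = -1009/60775


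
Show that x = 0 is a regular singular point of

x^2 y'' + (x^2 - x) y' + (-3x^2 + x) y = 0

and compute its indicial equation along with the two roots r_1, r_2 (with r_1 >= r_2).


Divide by x^2 to reach normal form y'' + P_1(x) y' + P_2(x) y = 0 with P_1(x) = 1 - 1/x and P_2(x) = -3 + 1/x.
x = 0 is a singular point because the y'-coefficient 1 - 1/x has a pole at x = 0 and the y-coefficient -3 + 1/x has a pole at x = 0.
It is a regular singular point because x P_1(x) = p(x) = x - 1 and x^2 P_2(x) = q(x) = -3x^2 + x are polynomials, hence analytic at x = 0.
p(0) = -1,  q(0) = 0.
Indicial equation: r(r-1) + p(0) r + q(0) = 0, i.e. r^2 + (p(0) - 1) r + q(0) = 0, i.e. r^2 - 2 r = 0.
Discriminant: (-2)^2 - 4(0) = 4, so r = (2 ± 2)/2.
Solving: r_1 = 2, r_2 = 0.

indicial: r^2 - 2 r = 0; roots r_1 = 2, r_2 = 0


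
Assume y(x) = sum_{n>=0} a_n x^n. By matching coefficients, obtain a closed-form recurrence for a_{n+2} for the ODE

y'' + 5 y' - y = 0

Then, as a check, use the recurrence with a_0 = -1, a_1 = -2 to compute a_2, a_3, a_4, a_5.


Substitute y = sum_n a_n x^n.
y''(x) has coefficient (n+2)(n+1) a_{n+2} at x^n;
5 y'(x) has coefficient 5 (n+1) a_{n+1} at x^n;
-y(x) has coefficient -1 a_n at x^n.
Matching x^n: (n+2)(n+1) a_{n+2} + 5 (n+1) a_{n+1} - 1 a_n = 0.
Thus a_{n+2} = [-5 (n+1) a_{n+1} + 1 a_n] / ((n+1)(n+2)).

Check with a_0 = -1, a_1 = -2 (apply the recurrence for n = 0, 1, 2, 3): a_0 = -1, a_1 = -2, a_2 = 9/2, a_3 = -47/6, a_4 = 61/6, a_5 = -1267/120.

a_(n+2) = [-5 (n+1) a_(n+1) + 1 a_n] / ((n+1)(n+2)); check: a_0 = -1, a_1 = -2, a_2 = 9/2, a_3 = -47/6, a_4 = 61/6, a_5 = -1267/120


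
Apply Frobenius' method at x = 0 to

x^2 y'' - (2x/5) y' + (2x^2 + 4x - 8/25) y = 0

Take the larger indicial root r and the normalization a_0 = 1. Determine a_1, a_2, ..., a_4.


Write in Frobenius form y'' + (p(x)/x) y' + (q(x)/x^2) y = 0:
  p(x) = -2/5,  q(x) = 2x^2 + 4x - 8/25.
Indicial equation: r(r-1) + (-2/5) r + (-8/25) = 0 -> roots r_1 = 8/5, r_2 = -1/5.
Take r = r_1 = 8/5. Let y(x) = x^r sum_{n>=0} a_n x^n with a_0 = 1.
Substitute y = x^r sum a_n x^n and match x^{r+n}. The recurrence is
  D(n) a_n + 4 a_{n-1} + 2 a_{n-2} = 0,  where D(n) = (r+n)(r+n-1) + (-2/5)(r+n) + (-8/25).
  a_n = [-4 a_{n-1} - 2 a_{n-2}] / D(n).
Since the indicial polynomial factors as (r - r_1)(r - r_2), D(n) = (r_1 + n - r_1)(r_1 + n - r_2) = n(n + 9/5).
Evaluating step by step (a_0 = 1):
  n = 1: D(1) = 1(1 + 9/5) = 14/5; numerator = -4(1) = -4; a_1 = (-4)/(14/5) = -10/7
  n = 2: D(2) = 2(2 + 9/5) = 38/5; numerator = -4(-10/7) - 2(1) = 26/7; a_2 = (26/7)/(38/5) = 65/133
  n = 3: D(3) = 3(3 + 9/5) = 72/5; numerator = -4(65/133) - 2(-10/7) = 120/133; a_3 = (120/133)/(72/5) = 25/399
  n = 4: D(4) = 4(4 + 9/5) = 116/5; numerator = -4(25/399) - 2(65/133) = -70/57; a_4 = (-70/57)/(116/5) = -175/3306

r = 8/5; a_0 = 1; a_1 = -10/7; a_2 = 65/133; a_3 = 25/399; a_4 = -175/3306


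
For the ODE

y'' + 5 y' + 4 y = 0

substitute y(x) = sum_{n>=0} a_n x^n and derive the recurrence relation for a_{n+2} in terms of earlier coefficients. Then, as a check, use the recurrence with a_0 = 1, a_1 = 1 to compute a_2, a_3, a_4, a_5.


Substitute y = sum_n a_n x^n.
y''(x) has coefficient (n+2)(n+1) a_{n+2} at x^n;
5 y'(x) has coefficient 5 (n+1) a_{n+1} at x^n;
4 y(x) has coefficient 4 a_n at x^n.
Matching x^n: (n+2)(n+1) a_{n+2} + 5 (n+1) a_{n+1} + 4 a_n = 0.
Thus a_{n+2} = [-5 (n+1) a_{n+1} - 4 a_n] / ((n+1)(n+2)).

Check with a_0 = 1, a_1 = 1 (apply the recurrence for n = 0, 1, 2, 3): a_0 = 1, a_1 = 1, a_2 = -9/2, a_3 = 41/6, a_4 = -169/24, a_5 = 227/40.

a_(n+2) = [-5 (n+1) a_(n+1) - 4 a_n] / ((n+1)(n+2)); check: a_0 = 1, a_1 = 1, a_2 = -9/2, a_3 = 41/6, a_4 = -169/24, a_5 = 227/40


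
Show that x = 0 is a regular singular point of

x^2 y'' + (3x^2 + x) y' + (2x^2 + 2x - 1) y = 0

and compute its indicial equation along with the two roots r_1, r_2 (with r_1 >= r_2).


Divide by x^2 to reach normal form y'' + P_1(x) y' + P_2(x) y = 0 with P_1(x) = 3 + 1/x and P_2(x) = 2 + 2/x - 1/x^2.
x = 0 is a singular point because the y'-coefficient 3 + 1/x has a pole at x = 0 and the y-coefficient 2 + 2/x - 1/x^2 has a pole at x = 0.
It is a regular singular point because x P_1(x) = p(x) = 3x + 1 and x^2 P_2(x) = q(x) = 2x^2 + 2x - 1 are polynomials, hence analytic at x = 0.
p(0) = 1,  q(0) = -1.
Indicial equation: r(r-1) + p(0) r + q(0) = 0, i.e. r^2 + (p(0) - 1) r + q(0) = 0, i.e. r^2 - 1 = 0.
Discriminant: (0)^2 - 4(-1) = 4, so r = (0 ± 2)/2.
Solving: r_1 = 1, r_2 = -1.

indicial: r^2 - 1 = 0; roots r_1 = 1, r_2 = -1


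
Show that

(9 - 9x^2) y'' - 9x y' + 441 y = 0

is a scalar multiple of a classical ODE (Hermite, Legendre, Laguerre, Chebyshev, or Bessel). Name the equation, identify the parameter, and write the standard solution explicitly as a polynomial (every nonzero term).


All three coefficients share the factor 9; dividing through by 9 gives  (1 - x^2) y'' - x y' + 49 y = 0.
This matches the Chebyshev equation (1 - x^2) y'' - x y' + n^2 y = 0 (note the -x y' term, not -2x y') with n^2 = 49, so n = 7; the polynomial solution is T_7(x).
With y = sum_k a_k x^k, matching x^k gives (k+2)(k+1) a_{k+2} = (k^2 - n^2) a_k = (k - 7)(k + 7) a_k. The right side vanishes at k = 7, so the series with the parity of 7 terminates at degree 7.
Standard normalization: leading coefficient of T_n is 2^(n-1), so a_7 = 2^6 = 64. Work downward with a_k = (k+1)(k+2) a_{k+2} / ((k - 7)(k + 7)):
  a_5 = (6)(7)(64) / ((5 - 7)(5 + 7)) = 2688/(-24) = -112
  a_3 = (4)(5)(-112) / ((3 - 7)(3 + 7)) = -2240/(-40) = 56
  a_1 = (2)(3)(56) / ((1 - 7)(1 + 7)) = 336/(-48) = -7
Hence T_7(x) = 64 x^7 - 112 x^5 + 56 x^3 - 7 x.

T_7(x); series = 64 x^7 - 112 x^5 + 56 x^3 - 7 x


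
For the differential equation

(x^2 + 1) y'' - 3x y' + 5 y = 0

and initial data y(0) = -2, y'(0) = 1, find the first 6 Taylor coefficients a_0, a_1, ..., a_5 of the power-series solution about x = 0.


Ansatz: y(x) = sum_{n>=0} a_n x^n, so y'(x) = sum_{n>=1} n a_n x^(n-1) and y''(x) = sum_{n>=2} n(n-1) a_n x^(n-2).
Substitute into P(x) y'' + Q(x) y' + R(x) y = 0 with P(x) = x^2 + 1, Q(x) = -3x, R(x) = 5, and match powers of x.
Initial conditions: a_0 = -2, a_1 = 1.
Setting the coefficient of each power of x to zero and solving order by order (substituting the coefficients already found):
  x^0: 2 a_2 + 5 a_0 = 0  ->  2 a_2 = -5 a_0 = 10  ->  a_2 = 5
  x^1: 6 a_3 + 2 a_1 = 0  ->  6 a_3 = -2 a_1 = -2  ->  a_3 = -1/3
  x^2: 12 a_4 + a_2 = 0  ->  12 a_4 = -a_2 = -5  ->  a_4 = -5/12
  x^3: 20 a_5 + 2 a_3 = 0  ->  20 a_5 = -2 a_3 = 2/3  ->  a_5 = 1/30
Truncated series: y(x) = -2 + x + 5 x^2 - (1/3) x^3 - (5/12) x^4 + (1/30) x^5 + O(x^6).

a_0 = -2; a_1 = 1; a_2 = 5; a_3 = -1/3; a_4 = -5/12; a_5 = 1/30


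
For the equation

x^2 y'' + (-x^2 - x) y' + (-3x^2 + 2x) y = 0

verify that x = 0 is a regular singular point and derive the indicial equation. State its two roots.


Divide by x^2 to reach normal form y'' + P_1(x) y' + P_2(x) y = 0 with P_1(x) = -1 - 1/x and P_2(x) = -3 + 2/x.
x = 0 is a singular point because the y'-coefficient -1 - 1/x has a pole at x = 0 and the y-coefficient -3 + 2/x has a pole at x = 0.
It is a regular singular point because x P_1(x) = p(x) = -x - 1 and x^2 P_2(x) = q(x) = -3x^2 + 2x are polynomials, hence analytic at x = 0.
p(0) = -1,  q(0) = 0.
Indicial equation: r(r-1) + p(0) r + q(0) = 0, i.e. r^2 + (p(0) - 1) r + q(0) = 0, i.e. r^2 - 2 r = 0.
Discriminant: (-2)^2 - 4(0) = 4, so r = (2 ± 2)/2.
Solving: r_1 = 2, r_2 = 0.

indicial: r^2 - 2 r = 0; roots r_1 = 2, r_2 = 0


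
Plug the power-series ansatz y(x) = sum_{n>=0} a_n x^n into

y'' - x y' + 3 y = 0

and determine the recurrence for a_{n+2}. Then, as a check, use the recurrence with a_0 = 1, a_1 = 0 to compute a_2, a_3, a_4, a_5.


Substitute y = sum_n a_n x^n.
y''(x) has coefficient (n+2)(n+1) a_{n+2} at x^n;
-x y'(x) has coefficient -n a_n at x^n (shift);
3 y(x) has coefficient 3 a_n at x^n.
Matching x^n: (n+2)(n+1) a_{n+2} + (-n + 3) a_n = 0.
Thus a_{n+2} = (n - 3) / ((n+1)(n+2)) * a_n.

Check with a_0 = 1, a_1 = 0 (apply the recurrence for n = 0, 1, 2, 3): a_0 = 1, a_1 = 0, a_2 = -3/2, a_3 = 0, a_4 = 1/8, a_5 = 0.

a_(n+2) = (n - 3) / ((n+1)(n+2)) * a_n; check: a_0 = 1, a_1 = 0, a_2 = -3/2, a_3 = 0, a_4 = 1/8, a_5 = 0


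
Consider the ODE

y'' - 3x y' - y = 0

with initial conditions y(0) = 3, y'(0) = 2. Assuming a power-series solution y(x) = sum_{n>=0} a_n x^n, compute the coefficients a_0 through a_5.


Ansatz: y(x) = sum_{n>=0} a_n x^n, so y'(x) = sum_{n>=1} n a_n x^(n-1) and y''(x) = sum_{n>=2} n(n-1) a_n x^(n-2).
Substitute into P(x) y'' + Q(x) y' + R(x) y = 0 with P(x) = 1, Q(x) = -3x, R(x) = -1, and match powers of x.
Initial conditions: a_0 = 3, a_1 = 2.
Setting the coefficient of each power of x to zero and solving order by order (substituting the coefficients already found):
  x^0: 2 a_2 - a_0 = 0  ->  2 a_2 = a_0 = 3  ->  a_2 = 3/2
  x^1: 6 a_3 - 4 a_1 = 0  ->  6 a_3 = 4 a_1 = 8  ->  a_3 = 4/3
  x^2: 12 a_4 - 7 a_2 = 0  ->  12 a_4 = 7 a_2 = 21/2  ->  a_4 = 7/8
  x^3: 20 a_5 - 10 a_3 = 0  ->  20 a_5 = 10 a_3 = 40/3  ->  a_5 = 2/3
Truncated series: y(x) = 3 + 2 x + (3/2) x^2 + (4/3) x^3 + (7/8) x^4 + (2/3) x^5 + O(x^6).

a_0 = 3; a_1 = 2; a_2 = 3/2; a_3 = 4/3; a_4 = 7/8; a_5 = 2/3


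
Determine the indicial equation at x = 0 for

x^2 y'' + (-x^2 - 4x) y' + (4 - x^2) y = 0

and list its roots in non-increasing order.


Divide by x^2 to reach normal form y'' + P_1(x) y' + P_2(x) y = 0 with P_1(x) = -1 - 4/x and P_2(x) = -1 + 4/x^2.
x = 0 is a singular point because the y'-coefficient -1 - 4/x has a pole at x = 0 and the y-coefficient -1 + 4/x^2 has a pole at x = 0.
It is a regular singular point because x P_1(x) = p(x) = -x - 4 and x^2 P_2(x) = q(x) = 4 - x^2 are polynomials, hence analytic at x = 0.
p(0) = -4,  q(0) = 4.
Indicial equation: r(r-1) + p(0) r + q(0) = 0, i.e. r^2 + (p(0) - 1) r + q(0) = 0, i.e. r^2 - 5 r + 4 = 0.
Discriminant: (-5)^2 - 4(4) = 9, so r = (5 ± 3)/2.
Solving: r_1 = 4, r_2 = 1.

indicial: r^2 - 5 r + 4 = 0; roots r_1 = 4, r_2 = 1
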